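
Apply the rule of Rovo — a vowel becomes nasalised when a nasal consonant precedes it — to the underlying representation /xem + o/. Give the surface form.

The vowel /o/ is adjacent to the preceding nasal /m/, so it acquires [+nasal] and surfaces as [õ].

[xemõ]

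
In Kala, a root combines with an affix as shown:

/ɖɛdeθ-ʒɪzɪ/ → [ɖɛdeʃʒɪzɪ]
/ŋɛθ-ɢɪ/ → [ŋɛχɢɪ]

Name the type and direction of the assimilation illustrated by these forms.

The segment that alternates is /θ/, which surfaces as [ʃ] when adjacent to /ʒ/.
The change dental → postalveolar matches the place of the following /ʒ/, identifying this as place assimilation.
Manner and voice are unchanged, so the assimilation is partial, not total.
The other alternating form patterns the same way: /θ/ → [χ] before /ɢ/ (dental → uvular, matching uvular) — only place changes, and always toward the following segment.
The trigger is the following segment, so the direction is regressive (anticipatory).

regressive place assimilation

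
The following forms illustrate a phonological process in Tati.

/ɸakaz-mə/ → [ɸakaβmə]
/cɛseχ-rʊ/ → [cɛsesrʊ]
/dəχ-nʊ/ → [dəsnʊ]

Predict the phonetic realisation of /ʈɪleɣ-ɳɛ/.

[ʈɪleʐɳɛ]

The data show regressive place assimilation: /z/ → [β] before /m/; /χ/ → [s] before /r/; /χ/ → [s] before /n/. In each pair only place changes, matching the following consonant, while manner and voice stay constant.
The rule targets /ɣ/ (voiced velar fricative), which sits before the trigger /ɳ/ (retroflex).
A voiced retroflex fricative is [ʐ], so the surface segment is [ʐ].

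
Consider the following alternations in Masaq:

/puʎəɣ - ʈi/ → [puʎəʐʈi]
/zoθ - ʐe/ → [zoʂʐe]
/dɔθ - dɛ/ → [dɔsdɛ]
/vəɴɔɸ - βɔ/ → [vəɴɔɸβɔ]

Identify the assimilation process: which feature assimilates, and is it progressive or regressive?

The segment that alternates is /ɣ/, which surfaces as [ʐ] when adjacent to /ʈ/.
/ɣ/ is velar while /ʈ/ is retroflex; the output [ʐ] is retroflex, matching the trigger — so the feature that spreads is place.
Manner and voice are unchanged, so the assimilation is partial, not total.
Checking the remaining alternations: /θ/ → [ʂ] before /ʐ/ (dental → retroflex, matching retroflex); /θ/ → [s] before /d/ (dental → alveolar, matching alveolar) — only place changes, and always toward the following segment.
Nothing changes in [vəɴɔɸβɔ]: there the adjacent consonants already agree in place (/ɸ/ and /β/ are both bilabial), so this form is consistent with the same rule.
The trigger is the following segment, so the direction is regressive (anticipatory).

regressive place assimilation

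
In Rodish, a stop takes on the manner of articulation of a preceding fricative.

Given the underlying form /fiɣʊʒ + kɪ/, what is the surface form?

[fiɣʊʒxɪ]

The rule targets /k/ (voiceless velar stop), which sits after the trigger /ʒ/ (fricative).
A voiceless velar fricative is [x], so the surface segment is [x].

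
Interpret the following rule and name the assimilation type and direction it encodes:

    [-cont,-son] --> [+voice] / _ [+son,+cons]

regressive voicing assimilation

The structural change is [+voice], and the conditioning segment [+son,+cons] (a sonorant consonant) is itself voiced, so the target comes to share the voicing of its neighbour — voicing assimilation.
The conditioning segment sits to the right of the focus bar, meaning the trigger follows the segment that changes — regressive assimilation.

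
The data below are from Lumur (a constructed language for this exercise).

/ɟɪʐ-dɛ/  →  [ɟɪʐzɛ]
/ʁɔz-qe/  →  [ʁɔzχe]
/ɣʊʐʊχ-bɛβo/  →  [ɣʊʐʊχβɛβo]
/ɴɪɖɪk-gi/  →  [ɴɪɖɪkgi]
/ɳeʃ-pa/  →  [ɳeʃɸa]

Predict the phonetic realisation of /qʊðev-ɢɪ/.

[qʊðevʁɪ]

The data show progressive manner assimilation: /d/ → [z] after /ʐ/; /q/ → [χ] after /z/; /b/ → [β] after /χ/; /p/ → [ɸ] after /ʃ/. In each pair only manner changes, matching the preceding consonant, while place and voice stay constant.
No alternation appears in [ɴɪɖɪkgi]: there the adjacent consonants already agree in manner (/g/ and /k/ are both stops), so this form is consistent with the same rule.
The rule targets /ɢ/ (voiced uvular stop), which sits after the trigger /v/ (fricative).
The voiced uvular fricative is [ʁ], so /ɢ/ → [ʁ].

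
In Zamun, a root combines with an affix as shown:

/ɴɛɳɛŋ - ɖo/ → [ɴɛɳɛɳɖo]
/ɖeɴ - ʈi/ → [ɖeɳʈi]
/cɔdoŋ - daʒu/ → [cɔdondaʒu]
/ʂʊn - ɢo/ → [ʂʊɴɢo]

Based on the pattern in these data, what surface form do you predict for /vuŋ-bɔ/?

The data show regressive place assimilation: /ŋ/ → [ɳ] before /ɖ/; /ɴ/ → [ɳ] before /ʈ/; /ŋ/ → [n] before /d/; /n/ → [ɴ] before /ɢ/. In each pair only place changes, matching the following consonant, while manner and voice stay constant.
The rule targets /ŋ/ (voiced velar nasal), which sits before the trigger /b/ (bilabial).
Changing only its place to bilabial gives [m] — the voiced bilabial nasal.

[vumbɔ]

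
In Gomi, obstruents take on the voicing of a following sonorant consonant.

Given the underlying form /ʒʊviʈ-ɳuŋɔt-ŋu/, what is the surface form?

The rule targets /ʈ/ (voiceless retroflex stop), which sits before the trigger /ɳ/ (voiced).
Changing only its voicing to voiced gives [ɖ] — the voiced retroflex stop.
The same rule applies at the second boundary: /t/ → [d] next to /ŋ/.

[ʒʊviɖɳuŋɔdŋu]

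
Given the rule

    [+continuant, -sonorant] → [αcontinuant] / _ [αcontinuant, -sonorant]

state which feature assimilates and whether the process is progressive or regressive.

The shared variable α links the value of [continuant] on the target to that of the neighbouring obstruent. [continuant] distinguishes stops from fricatives — a manner-of-articulation feature — so this is manner assimilation.
The conditioning segment sits to the right of the focus bar, meaning the trigger follows the segment that changes — regressive assimilation.

regressive manner assimilation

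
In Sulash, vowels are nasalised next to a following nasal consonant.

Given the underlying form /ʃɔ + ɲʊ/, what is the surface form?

The vowel /ɔ/ is adjacent to the following nasal /ɲ/, so it acquires [+nasal] and surfaces as [ɔ̃].

[ʃɔ̃ɲʊ]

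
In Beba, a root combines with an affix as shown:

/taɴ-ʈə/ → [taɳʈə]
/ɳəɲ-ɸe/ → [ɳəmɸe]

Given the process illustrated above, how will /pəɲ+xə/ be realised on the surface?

The data show regressive place assimilation: /ɴ/ → [ɳ] before /ʈ/; /ɲ/ → [m] before /ɸ/. In each pair only place changes, matching the following consonant, while manner and voice stay constant.
The rule targets /ɲ/ (voiced palatal nasal), which sits before the trigger /x/ (velar).
A voiced velar nasal is [ŋ], so the surface segment is [ŋ].

[pəŋxə]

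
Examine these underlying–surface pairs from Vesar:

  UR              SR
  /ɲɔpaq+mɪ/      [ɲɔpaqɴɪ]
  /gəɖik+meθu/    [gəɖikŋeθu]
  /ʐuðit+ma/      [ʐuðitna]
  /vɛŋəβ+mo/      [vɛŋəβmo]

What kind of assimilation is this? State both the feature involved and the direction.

progressive place assimilation

The segment that alternates is /m/, which surfaces as [ɴ] when adjacent to /q/.
/m/ is bilabial while /q/ is uvular; the output [ɴ] is uvular, matching the trigger — so the feature that spreads is place.
Manner and voice are unchanged, so the assimilation is partial, not total.
Checking the remaining alternations: /m/ → [ŋ] after /k/ (bilabial → velar, matching velar); /m/ → [n] after /t/ (bilabial → alveolar, matching alveolar) — only place changes, and always toward the preceding segment.
Nothing changes in [vɛŋəβmo]: there the adjacent consonants already agree in place (/m/ and /β/ are both bilabial), so this form is consistent with the same rule.
The trigger is the preceding segment, so the direction is progressive (perseverative).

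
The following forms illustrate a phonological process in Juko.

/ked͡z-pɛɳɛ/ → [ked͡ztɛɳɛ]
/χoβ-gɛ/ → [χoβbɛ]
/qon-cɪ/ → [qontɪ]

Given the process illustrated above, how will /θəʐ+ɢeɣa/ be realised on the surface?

The data show progressive place assimilation: /p/ → [t] after /d͡z/; /g/ → [b] after /β/; /c/ → [t] after /n/. In each pair only place changes, matching the preceding consonant, while manner and voice stay constant.
The rule targets /ɢ/ (voiced uvular stop), which sits after the trigger /ʐ/ (retroflex).
Changing only its place to retroflex gives [ɖ] — the voiced retroflex stop.

[θəʐɖeɣa]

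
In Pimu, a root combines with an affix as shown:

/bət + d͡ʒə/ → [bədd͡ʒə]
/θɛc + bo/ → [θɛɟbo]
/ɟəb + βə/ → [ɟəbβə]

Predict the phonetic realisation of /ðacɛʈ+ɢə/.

[ðacɛɖɢə]

The data show regressive voicing assimilation: /t/ → [d] before /d͡ʒ/; /c/ → [ɟ] before /b/. In each pair only voicing changes, matching the following consonant, while place and manner stay constant.
Nothing changes in [ɟəbβə]: there the adjacent consonants already agree in voicing (/b/ and /β/ are both voiced), so this form is consistent with the same rule.
The rule targets /ʈ/ (voiceless retroflex stop), which sits before the trigger /ɢ/ (voiced).
A voiced retroflex stop is [ɖ], so the surface segment is [ɖ].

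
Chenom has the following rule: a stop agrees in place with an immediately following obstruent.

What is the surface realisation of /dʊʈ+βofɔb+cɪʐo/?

The rule targets /ʈ/ (voiceless retroflex stop), which sits before the trigger /β/ (bilabial).
The voiceless bilabial stop is [p], so /ʈ/ → [p].
The same rule applies at the second boundary: /b/ → [ɟ] next to /c/.

[dʊpβofɔɟcɪʐo]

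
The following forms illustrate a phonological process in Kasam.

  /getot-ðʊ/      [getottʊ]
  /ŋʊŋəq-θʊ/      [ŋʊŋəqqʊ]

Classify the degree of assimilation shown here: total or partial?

total assimilation

Underlying /ð/ is realised as [t] next to /t/; /t/ itself does not change.
The output [t] is identical to the trigger /t/ — every feature (place, manner, voicing) has been copied — so this is total assimilation.
The other form behaves the same way: /θ/ → [q] after /q/ — in each case the output is a copy of the preceding consonant.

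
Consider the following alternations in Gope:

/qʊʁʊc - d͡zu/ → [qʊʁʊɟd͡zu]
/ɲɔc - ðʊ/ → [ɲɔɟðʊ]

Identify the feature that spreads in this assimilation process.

voicing

The segment that alternates is /c/, which surfaces as [ɟ] when adjacent to /d͡z/.
/c/ is voiceless while /d͡z/ is voiced; the output [ɟ] is voiced, matching the trigger — so the feature that spreads is voicing.
The other alternating form patterns the same way: /c/ → [ɟ] before /ð/ (voiceless → voiced, matching voiced) — only voicing changes, and always toward the following segment.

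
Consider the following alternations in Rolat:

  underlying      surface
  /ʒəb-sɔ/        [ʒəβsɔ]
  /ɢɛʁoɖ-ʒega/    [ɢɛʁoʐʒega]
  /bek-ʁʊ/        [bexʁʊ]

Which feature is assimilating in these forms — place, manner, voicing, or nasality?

Underlying /b/ is realised as [β] next to /s/; /s/ itself does not change.
The change stop → fricative matches the manner of the following /s/, identifying this as manner assimilation.
Checking the remaining alternations: /ɖ/ → [ʐ] before /ʒ/ (stop → fricative, matching a fricative); /k/ → [x] before /ʁ/ (stop → fricative, matching a fricative) — only manner changes, and always toward the following segment.

manner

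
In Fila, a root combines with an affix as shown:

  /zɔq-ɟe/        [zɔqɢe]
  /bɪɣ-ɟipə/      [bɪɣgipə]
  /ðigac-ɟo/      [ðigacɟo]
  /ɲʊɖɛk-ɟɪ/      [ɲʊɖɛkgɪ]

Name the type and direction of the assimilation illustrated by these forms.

The segment that alternates is /ɟ/, which surfaces as [ɢ] when adjacent to /q/.
The change palatal → uvular matches the place of the preceding /q/, identifying this as place assimilation.
Manner and voice are unchanged, so the assimilation is partial, not total.
Checking the remaining alternations: /ɟ/ → [g] after /ɣ/ (palatal → velar, matching velar); /ɟ/ → [g] after /k/ (palatal → velar, matching velar) — only place changes, and always toward the preceding segment.
Nothing changes in [ðigacɟo]: there the adjacent consonants already agree in place (/ɟ/ and /c/ are both palatal), so this form is consistent with the same rule.
The trigger is the preceding segment, so the direction is progressive (perseverative).

progressive place assimilation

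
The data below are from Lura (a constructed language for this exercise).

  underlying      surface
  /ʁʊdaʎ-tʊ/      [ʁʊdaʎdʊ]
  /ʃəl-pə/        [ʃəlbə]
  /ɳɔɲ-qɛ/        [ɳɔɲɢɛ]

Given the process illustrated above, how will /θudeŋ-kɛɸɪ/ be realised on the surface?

[θudeŋgɛɸɪ]

The data show progressive voicing assimilation: /t/ → [d] after /ʎ/; /p/ → [b] after /l/; /q/ → [ɢ] after /ɲ/. In each pair only voicing changes, matching the preceding consonant, while place and manner stay constant.
The rule targets /k/ (voiceless velar stop), which sits after the trigger /ŋ/ (voiced).
Changing only its voicing to voiced gives [g] — the voiced velar stop.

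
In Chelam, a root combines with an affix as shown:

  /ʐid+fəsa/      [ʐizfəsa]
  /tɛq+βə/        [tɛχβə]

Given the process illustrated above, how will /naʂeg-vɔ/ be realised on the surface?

The data show regressive manner assimilation: /d/ → [z] before /f/; /q/ → [χ] before /β/. In each pair only manner changes, matching the following consonant, while place and voice stay constant.
/g/ is a voiced velar stop. The following trigger /v/ is a fricative, so /g/ must become a fricative as well.
Changing only its manner to fricative gives [ɣ] — the voiced velar fricative.

[naʂeɣvɔ]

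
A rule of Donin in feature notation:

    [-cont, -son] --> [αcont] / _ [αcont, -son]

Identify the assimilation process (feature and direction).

regressive manner assimilation

The shared variable α links the value of [cont] on the target to that of the neighbouring obstruent. [cont] distinguishes stops from fricatives — a manner-of-articulation feature — so this is manner assimilation.
The conditioning segment sits to the right of the focus bar, meaning the trigger follows the segment that changes — regressive assimilation.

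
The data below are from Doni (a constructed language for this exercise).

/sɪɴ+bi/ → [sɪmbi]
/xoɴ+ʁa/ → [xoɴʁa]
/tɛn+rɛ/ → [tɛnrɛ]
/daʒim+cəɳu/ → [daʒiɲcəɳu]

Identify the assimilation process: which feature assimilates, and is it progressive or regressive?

The segment that alternates is /ɴ/, which surfaces as [m] when adjacent to /b/.
/ɴ/ is uvular while /b/ is bilabial; the output [m] is bilabial, matching the trigger — so the feature that spreads is place.
Manner and voice are unchanged, so the assimilation is partial, not total.
Checking the remaining alternation: /m/ → [ɲ] before /c/ (bilabial → palatal, matching palatal) — only place changes, and always toward the following segment.
Nothing changes in [xoɴʁa], [tɛnrɛ]: there the adjacent consonants already agree in place (/ɴ/ and /ʁ/ are both uvular; /n/ and /r/ are both alveolar), so these forms are consistent with the same rule.
The trigger is the following segment, so the direction is regressive (anticipatory).

regressive place assimilation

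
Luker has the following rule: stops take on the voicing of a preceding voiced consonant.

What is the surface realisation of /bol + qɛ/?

[bolɢɛ]

/q/ is a voiceless uvular stop. The preceding trigger /l/ is voiced, so /q/ must become voiced as well.
Changing only its voicing to voiced gives [ɢ] — the voiced uvular stop.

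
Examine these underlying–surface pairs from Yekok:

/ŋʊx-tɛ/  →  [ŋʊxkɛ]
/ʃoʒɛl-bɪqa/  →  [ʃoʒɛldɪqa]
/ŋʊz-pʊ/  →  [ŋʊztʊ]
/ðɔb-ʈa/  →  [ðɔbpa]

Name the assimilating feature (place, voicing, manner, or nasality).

place

The segment that alternates is /t/, which surfaces as [k] when adjacent to /x/.
The change alveolar → velar matches the place of the preceding /x/, identifying this as place assimilation.
The other alternating forms pattern the same way: /b/ → [d] after /l/ (bilabial → alveolar, matching alveolar); /p/ → [t] after /z/ (bilabial → alveolar, matching alveolar); /ʈ/ → [p] after /b/ (retroflex → bilabial, matching bilabial) — only place changes, and always toward the preceding segment.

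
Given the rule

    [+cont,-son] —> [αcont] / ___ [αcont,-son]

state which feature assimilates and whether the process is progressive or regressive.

The rule copies [cont] (continuancy) from the environment onto the target fricatives; since [±cont] encodes the stop/fricative manner contrast, the assimilating dimension is manner.
Since the environment is written after the underscore, the trigger follows the target; the direction is regressive.

regressive manner assimilation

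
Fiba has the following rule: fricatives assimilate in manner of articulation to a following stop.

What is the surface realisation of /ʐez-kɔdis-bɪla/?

[ʐedkɔditbɪla]

The rule targets /z/ (voiced alveolar fricative), which sits before the trigger /k/ (stop).
The voiced alveolar stop is [d], so /z/ → [d].
The same rule applies at the second boundary: /s/ → [t] next to /b/.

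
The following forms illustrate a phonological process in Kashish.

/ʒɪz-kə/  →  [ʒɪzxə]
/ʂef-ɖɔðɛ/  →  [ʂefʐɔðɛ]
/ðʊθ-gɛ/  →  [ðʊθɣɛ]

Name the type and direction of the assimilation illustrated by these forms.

progressive manner assimilation

Comparing underlying and surface forms, /k/ → [x] is the alternation; the neighbouring /z/ is constant.
The change stop → fricative matches the manner of the preceding /z/, identifying this as manner assimilation.
Place and voice are unchanged, so the assimilation is partial, not total.
The other alternating forms pattern the same way: /ɖ/ → [ʐ] after /f/ (stop → fricative, matching a fricative); /g/ → [ɣ] after /θ/ (stop → fricative, matching a fricative) — only manner changes, and always toward the preceding segment.
The trigger is the preceding segment, so the direction is progressive (perseverative).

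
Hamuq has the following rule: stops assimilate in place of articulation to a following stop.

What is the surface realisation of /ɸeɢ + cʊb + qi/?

/ɢ/ is a voiced uvular stop. The following trigger /c/ is palatal, so /ɢ/ must become palatal as well.
A voiced palatal stop is [ɟ], so the surface segment is [ɟ].
The same rule applies at the second boundary: /b/ → [ɢ] next to /q/.

[ɸeɟcʊɢqi]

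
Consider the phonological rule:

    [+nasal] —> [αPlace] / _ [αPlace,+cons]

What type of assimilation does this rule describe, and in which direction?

regressive place assimilation

The shared variable α links the value of the place features (abbreviated [Place]) on the target to the same value on the neighbouring segment, so place is the feature that assimilates.
Since the environment is written after the underscore, the trigger follows the target; the direction is regressive.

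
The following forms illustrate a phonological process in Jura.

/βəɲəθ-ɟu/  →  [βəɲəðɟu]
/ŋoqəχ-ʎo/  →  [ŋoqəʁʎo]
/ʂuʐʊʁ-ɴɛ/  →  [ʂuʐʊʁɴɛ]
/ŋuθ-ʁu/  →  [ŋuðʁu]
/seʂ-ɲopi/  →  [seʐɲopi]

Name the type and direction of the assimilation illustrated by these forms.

regressive voicing assimilation

Comparing underlying and surface forms, /θ/ → [ð] is the alternation; the neighbouring /ɟ/ is constant.
/θ/ is voiceless while /ɟ/ is voiced; the output [ð] is voiced, matching the trigger — so the feature that spreads is voicing.
Place and manner are unchanged, so the assimilation is partial, not total.
The other alternating forms pattern the same way: /χ/ → [ʁ] before /ʎ/ (voiceless → voiced, matching voiced); /θ/ → [ð] before /ʁ/ (voiceless → voiced, matching voiced); /ʂ/ → [ʐ] before /ɲ/ (voiceless → voiced, matching voiced) — only voicing changes, and always toward the following segment.
Nothing changes in [ʂuʐʊʁɴɛ]: there the adjacent consonants already agree in voicing (/ʁ/ and /ɴ/ are both voiced), so this form is consistent with the same rule.
Since the segment that changes precedes the conditioning segment, the assimilation is regressive.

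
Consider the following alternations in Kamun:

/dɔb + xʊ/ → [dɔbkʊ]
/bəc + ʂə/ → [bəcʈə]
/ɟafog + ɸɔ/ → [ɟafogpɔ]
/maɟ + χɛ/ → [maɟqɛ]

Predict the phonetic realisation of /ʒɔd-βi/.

The data show progressive manner assimilation: /x/ → [k] after /b/; /ʂ/ → [ʈ] after /c/; /ɸ/ → [p] after /g/; /χ/ → [q] after /ɟ/. In each pair only manner changes, matching the preceding consonant, while place and voice stay constant.
/β/ is a voiced bilabial fricative. The preceding trigger /d/ is a stop, so /β/ must become a stop as well.
Changing only its manner to stop gives [b] — the voiced bilabial stop.

[ʒɔdbi]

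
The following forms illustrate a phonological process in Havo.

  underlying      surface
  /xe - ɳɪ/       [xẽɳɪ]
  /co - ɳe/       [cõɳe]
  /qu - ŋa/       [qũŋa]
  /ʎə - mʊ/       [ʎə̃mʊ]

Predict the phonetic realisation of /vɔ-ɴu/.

[vɔ̃ɴu]

The data show regressive nasality assimilation (vowel nasalisation): /e/ → [ẽ] before /ɳ/; /o/ → [õ] before /ɳ/; /u/ → [ũ] before /ŋ/; /ə/ → [ə̃] before /m/ — a vowel is nasalised by an immediately following nasal consonant.
The vowel /ɔ/ is adjacent to the following nasal /ɴ/, so it acquires [+nasal] and surfaces as [ɔ̃].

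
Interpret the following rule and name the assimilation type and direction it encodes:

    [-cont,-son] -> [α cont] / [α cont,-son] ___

progressive manner assimilation

The rule copies [cont] (continuancy) from the environment onto the target stops; since [±cont] encodes the stop/fricative manner contrast, the assimilating dimension is manner.
The conditioning segment sits to the left of the focus bar, meaning the trigger precedes the segment that changes — progressive assimilation.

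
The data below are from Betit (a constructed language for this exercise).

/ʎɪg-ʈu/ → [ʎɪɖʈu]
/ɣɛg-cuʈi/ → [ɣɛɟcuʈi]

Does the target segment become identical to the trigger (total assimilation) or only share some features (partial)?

Underlying /g/ is realised as [ɖ] next to /ʈ/; /ʈ/ itself does not change.
/g/ is velar while /ʈ/ is retroflex; the output [ɖ] is retroflex, matching the trigger — so the feature that spreads is place.
Manner and voice are unchanged, so the assimilation is partial, not total.
The other alternating form patterns the same way: /g/ → [ɟ] before /c/ (velar → palatal, matching palatal) — only place changes, and always toward the following segment.

partial assimilation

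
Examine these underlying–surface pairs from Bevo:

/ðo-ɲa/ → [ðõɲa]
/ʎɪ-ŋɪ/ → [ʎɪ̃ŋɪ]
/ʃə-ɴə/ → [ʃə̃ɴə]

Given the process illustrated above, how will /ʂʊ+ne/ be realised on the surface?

[ʂʊ̃ne]

The data show regressive nasality assimilation (vowel nasalisation): /o/ → [õ] before /ɲ/; /ɪ/ → [ɪ̃] before /ŋ/; /ə/ → [ə̃] before /ɴ/ — a vowel is nasalised by an immediately following nasal consonant.
The vowel /ʊ/ is adjacent to the following nasal /n/, so it acquires [+nasal] and surfaces as [ʊ̃].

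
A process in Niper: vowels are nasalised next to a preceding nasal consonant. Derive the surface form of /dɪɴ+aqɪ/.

[dɪɴãqɪ]

/a/ sits next to the nasal /ɴ/ and is therefore nasalised to [ã].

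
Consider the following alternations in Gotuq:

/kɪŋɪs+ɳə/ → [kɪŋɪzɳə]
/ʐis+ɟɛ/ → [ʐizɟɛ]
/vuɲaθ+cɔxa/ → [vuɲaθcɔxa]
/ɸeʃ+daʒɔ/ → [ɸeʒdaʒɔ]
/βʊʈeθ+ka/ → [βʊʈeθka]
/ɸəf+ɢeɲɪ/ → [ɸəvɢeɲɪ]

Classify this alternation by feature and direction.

Comparing underlying and surface forms, /s/ → [z] is the alternation; the neighbouring /ɳ/ is constant.
The change voiceless → voiced matches the voicing of the following /ɳ/, identifying this as voicing assimilation.
Place and manner are unchanged, so the assimilation is partial, not total.
The other alternating forms pattern the same way: /s/ → [z] before /ɟ/ (voiceless → voiced, matching voiced); /ʃ/ → [ʒ] before /d/ (voiceless → voiced, matching voiced); /f/ → [v] before /ɢ/ (voiceless → voiced, matching voiced) — only voicing changes, and always toward the following segment.
No alternation appears in [vuɲaθcɔxa], [βʊʈeθka]: there the adjacent consonants already agree in voicing (/θ/ and /c/ are both voiceless; /θ/ and /k/ are both voiceless), so these forms are consistent with the same rule.
Since the segment that changes precedes the conditioning segment, the assimilation is regressive.

regressive voicing assimilation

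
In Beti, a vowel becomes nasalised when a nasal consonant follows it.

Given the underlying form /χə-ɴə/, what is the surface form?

[χə̃ɴə]

The vowel /ə/ is adjacent to the following nasal /ɴ/, so it acquires [+nasal] and surfaces as [ə̃].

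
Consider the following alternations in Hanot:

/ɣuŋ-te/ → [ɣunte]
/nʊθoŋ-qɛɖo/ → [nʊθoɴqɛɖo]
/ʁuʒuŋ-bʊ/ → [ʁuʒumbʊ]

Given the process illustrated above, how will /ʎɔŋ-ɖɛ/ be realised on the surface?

[ʎɔɳɖɛ]

The data show regressive place assimilation: /ŋ/ → [n] before /t/; /ŋ/ → [ɴ] before /q/; /ŋ/ → [m] before /b/. In each pair only place changes, matching the following consonant, while manner and voice stay constant.
/ŋ/ is a voiced velar nasal. The following trigger /ɖ/ is retroflex, so /ŋ/ must become retroflex as well.
A voiced retroflex nasal is [ɳ], so the surface segment is [ɳ].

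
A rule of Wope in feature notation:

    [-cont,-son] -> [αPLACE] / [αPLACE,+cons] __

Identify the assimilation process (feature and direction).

The shared variable α links the value of the place features (abbreviated [PLACE]) on the target to the same value on the neighbouring segment, so place is the feature that assimilates.
Since the environment is written before the underscore, the trigger precedes the target; the direction is progressive.

progressive place assimilation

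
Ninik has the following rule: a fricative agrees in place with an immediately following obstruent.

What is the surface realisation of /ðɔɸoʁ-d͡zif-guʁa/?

[ðɔɸozd͡zixguʁa]

/ʁ/ is a voiced uvular fricative. The following trigger /d͡z/ is alveolar, so /ʁ/ must become alveolar as well.
A voiced alveolar fricative is [z], so the surface segment is [z].
The same rule applies at the second boundary: /f/ → [x] next to /g/.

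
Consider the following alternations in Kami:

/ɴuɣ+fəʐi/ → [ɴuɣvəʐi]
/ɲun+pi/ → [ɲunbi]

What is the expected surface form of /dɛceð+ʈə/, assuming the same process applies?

The data show progressive voicing assimilation: /f/ → [v] after /ɣ/; /p/ → [b] after /n/. In each pair only voicing changes, matching the preceding consonant, while place and manner stay constant.
/ʈ/ is a voiceless retroflex stop. The preceding trigger /ð/ is voiced, so /ʈ/ must become voiced as well.
A voiced retroflex stop is [ɖ], so the surface segment is [ɖ].

[dɛceðɖə]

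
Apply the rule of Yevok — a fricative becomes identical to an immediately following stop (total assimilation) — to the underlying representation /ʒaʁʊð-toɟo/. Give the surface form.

[ʒaʁʊttoɟo]

/ð/ is the segment targeted by the rule; it sits immediately before /t/, so it assimilates completely and surfaces as [t].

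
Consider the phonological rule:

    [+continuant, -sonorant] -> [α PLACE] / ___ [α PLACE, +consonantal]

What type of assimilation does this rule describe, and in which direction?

regressive place assimilation

The rule copies the place features (abbreviated [PLACE]) from the environment onto the target, so the assimilating feature is place.
The conditioning segment sits to the right of the focus bar, meaning the trigger follows the segment that changes — regressive assimilation.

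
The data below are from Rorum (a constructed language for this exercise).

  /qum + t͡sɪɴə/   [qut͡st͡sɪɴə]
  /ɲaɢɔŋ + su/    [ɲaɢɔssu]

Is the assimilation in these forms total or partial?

total assimilation

Underlying /m/ is realised as [t͡s] next to /t͡s/; /t͡s/ itself does not change.
The output [t͡s] is identical to the trigger /t͡s/ — every feature (place, manner, voicing) has been copied — so this is total assimilation.
The remaining alternation confirms this: /ŋ/ → [s] before /s/ — in each case the output is a copy of the following consonant.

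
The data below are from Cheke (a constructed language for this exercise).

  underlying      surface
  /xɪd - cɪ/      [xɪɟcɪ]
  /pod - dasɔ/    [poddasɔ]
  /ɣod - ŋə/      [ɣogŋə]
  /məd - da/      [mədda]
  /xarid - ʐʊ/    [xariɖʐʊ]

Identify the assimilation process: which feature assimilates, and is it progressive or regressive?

regressive place assimilation

Comparing underlying and surface forms, /d/ → [ɟ] is the alternation; the neighbouring /c/ is constant.
The change alveolar → palatal matches the place of the following /c/, identifying this as place assimilation.
Manner and voice are unchanged, so the assimilation is partial, not total.
Checking the remaining alternations: /d/ → [g] before /ŋ/ (alveolar → velar, matching velar); /d/ → [ɖ] before /ʐ/ (alveolar → retroflex, matching retroflex) — only place changes, and always toward the following segment.
No alternation appears in [poddasɔ], [mədda]: there the adjacent consonants already agree in place (/d/ and /d/ are both alveolar; /d/ and /d/ are both alveolar), so these forms are consistent with the same rule.
The trigger is the following segment, so the direction is regressive (anticipatory).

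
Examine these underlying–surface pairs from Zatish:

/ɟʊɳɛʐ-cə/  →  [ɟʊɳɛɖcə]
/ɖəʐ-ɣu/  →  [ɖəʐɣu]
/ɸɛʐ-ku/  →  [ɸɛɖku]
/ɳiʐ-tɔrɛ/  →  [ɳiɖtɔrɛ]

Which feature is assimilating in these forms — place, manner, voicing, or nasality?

manner

Underlying /ʐ/ is realised as [ɖ] next to /c/; /c/ itself does not change.
/ʐ/ is a fricative while /c/ is a stop; the output [ɖ] is a stop, matching the trigger — so the feature that spreads is manner.
Checking the remaining alternations: /ʐ/ → [ɖ] before /k/ (fricative → stop, matching a stop); /ʐ/ → [ɖ] before /t/ (fricative → stop, matching a stop) — only manner changes, and always toward the following segment.
No alternation appears in [ɖəʐɣu]: there the adjacent consonants already agree in manner (/ʐ/ and /ɣ/ are both fricatives), so this form is consistent with the same rule.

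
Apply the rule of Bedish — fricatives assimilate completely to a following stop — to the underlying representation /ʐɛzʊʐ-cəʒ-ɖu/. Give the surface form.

/ʐ/ is the segment targeted by the rule; it sits immediately before /c/, so it assimilates completely and surfaces as [c].
The same rule applies at the second boundary: /ʒ/ → [ɖ] next to /ɖ/.

[ʐɛzʊccəɖɖu]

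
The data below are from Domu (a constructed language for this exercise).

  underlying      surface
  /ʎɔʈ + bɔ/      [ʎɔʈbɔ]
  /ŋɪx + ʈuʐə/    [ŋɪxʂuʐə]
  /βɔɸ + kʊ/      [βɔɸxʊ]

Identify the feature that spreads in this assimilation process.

Comparing underlying and surface forms, /ʈ/ → [ʂ] is the alternation; the neighbouring /x/ is constant.
/ʈ/ is a stop while /x/ is a fricative; the output [ʂ] is a fricative, matching the trigger — so the feature that spreads is manner.
Checking the remaining alternation: /k/ → [x] after /ɸ/ (stop → fricative, matching a fricative) — only manner changes, and always toward the preceding segment.
Nothing changes in [ʎɔʈbɔ]: there the adjacent consonants already agree in manner (/b/ and /ʈ/ are both stops), so this form is consistent with the same rule.

manner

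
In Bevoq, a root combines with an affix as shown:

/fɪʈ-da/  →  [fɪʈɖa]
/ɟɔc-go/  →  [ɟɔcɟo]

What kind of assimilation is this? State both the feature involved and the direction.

progressive place assimilation

Underlying /d/ is realised as [ɖ] next to /ʈ/; /ʈ/ itself does not change.
The change alveolar → retroflex matches the place of the preceding /ʈ/, identifying this as place assimilation.
Manner and voice are unchanged, so the assimilation is partial, not total.
The other alternating form patterns the same way: /g/ → [ɟ] after /c/ (velar → palatal, matching palatal) — only place changes, and always toward the preceding segment.
Since the segment that changes follows the conditioning segment, the assimilation is progressive.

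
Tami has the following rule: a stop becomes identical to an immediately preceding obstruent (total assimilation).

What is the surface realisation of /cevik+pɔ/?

[cevikkɔ]

/p/ is the segment targeted by the rule; it sits immediately after /k/, so it assimilates completely and surfaces as [k].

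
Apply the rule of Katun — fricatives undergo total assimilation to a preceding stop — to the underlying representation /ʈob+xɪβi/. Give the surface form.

/x/ is the segment targeted by the rule; it sits immediately after /b/, so it assimilates completely and surfaces as [b].

[ʈobbɪβi]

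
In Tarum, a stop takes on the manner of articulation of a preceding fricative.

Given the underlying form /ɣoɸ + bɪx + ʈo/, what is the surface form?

[ɣoɸβɪxʂo]

/b/ is a voiced bilabial stop. The preceding trigger /ɸ/ is a fricative, so /b/ must become a fricative as well.
Changing only its manner to fricative gives [β] — the voiced bilabial fricative.
The same rule applies at the second boundary: /ʈ/ → [ʂ] next to /x/.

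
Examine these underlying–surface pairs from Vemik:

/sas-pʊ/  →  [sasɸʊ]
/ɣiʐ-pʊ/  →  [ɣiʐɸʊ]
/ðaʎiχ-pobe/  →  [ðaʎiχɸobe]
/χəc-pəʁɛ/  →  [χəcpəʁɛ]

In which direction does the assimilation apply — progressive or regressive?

The segment that alternates is /p/, which surfaces as [ɸ] when adjacent to /s/.
/p/ is a stop while /s/ is a fricative; the output [ɸ] is a fricative, matching the trigger — so the feature that spreads is manner.
The same holds elsewhere in the data: /p/ → [ɸ] after /ʐ/ (stop → fricative, matching a fricative); /p/ → [ɸ] after /χ/ (stop → fricative, matching a fricative) — only manner changes, and always toward the preceding segment.
No alternation appears in [χəcpəʁɛ]: there the adjacent consonants already agree in manner (/p/ and /c/ are both stops), so this form is consistent with the same rule.
Since the segment that changes follows the conditioning segment, the assimilation is progressive.

progressive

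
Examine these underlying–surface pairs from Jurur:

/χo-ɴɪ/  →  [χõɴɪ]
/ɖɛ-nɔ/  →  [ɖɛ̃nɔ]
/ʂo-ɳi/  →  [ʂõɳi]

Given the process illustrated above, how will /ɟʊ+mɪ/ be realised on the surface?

[ɟʊ̃mɪ]

The data show regressive nasality assimilation (vowel nasalisation): /o/ → [õ] before /ɴ/; /ɛ/ → [ɛ̃] before /n/; /o/ → [õ] before /ɳ/ — a vowel is nasalised by an immediately following nasal consonant.
The vowel /ʊ/ is adjacent to the following nasal /m/, so it acquires [+nasal] and surfaces as [ʊ̃].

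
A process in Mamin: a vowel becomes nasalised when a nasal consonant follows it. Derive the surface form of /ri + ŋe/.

[rĩŋe]

The vowel /i/ is adjacent to the following nasal /ŋ/, so it acquires [+nasal] and surfaces as [ĩ].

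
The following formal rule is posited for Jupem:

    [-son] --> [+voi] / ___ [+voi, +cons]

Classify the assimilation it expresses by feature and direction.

regressive voicing assimilation

The target ([-son], obstruents) acquires [+voi] next to a voiced consonant ([+voi, +cons]) — it takes on the voicing of its neighbour, so the feature that spreads is voicing.
Since the environment is written after the underscore, the trigger follows the target; the direction is regressive.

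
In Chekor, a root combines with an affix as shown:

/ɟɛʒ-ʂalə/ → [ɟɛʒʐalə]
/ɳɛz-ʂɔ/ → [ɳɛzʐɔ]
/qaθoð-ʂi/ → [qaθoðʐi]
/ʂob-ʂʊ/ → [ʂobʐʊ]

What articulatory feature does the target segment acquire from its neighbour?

Underlying /ʂ/ is realised as [ʐ] next to /ʒ/; /ʒ/ itself does not change.
The change voiceless → voiced matches the voicing of the preceding /ʒ/, identifying this as voicing assimilation.
The same holds elsewhere in the data: /ʂ/ → [ʐ] after /z/ (voiceless → voiced, matching voiced); /ʂ/ → [ʐ] after /ð/ (voiceless → voiced, matching voiced); /ʂ/ → [ʐ] after /b/ (voiceless → voiced, matching voiced) — only voicing changes, and always toward the preceding segment.

voicing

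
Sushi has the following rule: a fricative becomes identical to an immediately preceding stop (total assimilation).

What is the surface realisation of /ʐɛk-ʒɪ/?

/ʒ/ is the segment targeted by the rule; it sits immediately after /k/, so it assimilates completely and surfaces as [k].

[ʐɛkkɪ]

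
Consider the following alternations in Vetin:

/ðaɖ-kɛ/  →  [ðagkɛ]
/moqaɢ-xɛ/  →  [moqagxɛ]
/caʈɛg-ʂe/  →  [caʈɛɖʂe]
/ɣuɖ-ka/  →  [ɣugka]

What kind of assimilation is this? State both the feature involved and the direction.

The segment that alternates is /ɖ/, which surfaces as [g] when adjacent to /k/.
The change retroflex → velar matches the place of the following /k/, identifying this as place assimilation.
Manner and voice are unchanged, so the assimilation is partial, not total.
Checking the remaining alternations: /ɢ/ → [g] before /x/ (uvular → velar, matching velar); /g/ → [ɖ] before /ʂ/ (velar → retroflex, matching retroflex) — only place changes, and always toward the following segment.
The trigger is the following segment, so the direction is regressive (anticipatory).

regressive place assimilation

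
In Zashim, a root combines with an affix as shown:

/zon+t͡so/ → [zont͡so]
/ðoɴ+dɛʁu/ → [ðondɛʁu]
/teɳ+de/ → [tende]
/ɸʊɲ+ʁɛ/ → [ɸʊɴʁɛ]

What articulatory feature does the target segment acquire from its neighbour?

The segment that alternates is /ɴ/, which surfaces as [n] when adjacent to /d/.
The change uvular → alveolar matches the place of the following /d/, identifying this as place assimilation.
Checking the remaining alternations: /ɳ/ → [n] before /d/ (retroflex → alveolar, matching alveolar); /ɲ/ → [ɴ] before /ʁ/ (palatal → uvular, matching uvular) — only place changes, and always toward the following segment.
Nothing changes in [zont͡so]: there the adjacent consonants already agree in place (/n/ and /t͡s/ are both alveolar), so this form is consistent with the same rule.

place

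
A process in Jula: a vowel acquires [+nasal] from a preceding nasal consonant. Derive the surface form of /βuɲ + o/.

/o/ sits next to the nasal /ɲ/ and is therefore nasalised to [õ].

[βuɲõ]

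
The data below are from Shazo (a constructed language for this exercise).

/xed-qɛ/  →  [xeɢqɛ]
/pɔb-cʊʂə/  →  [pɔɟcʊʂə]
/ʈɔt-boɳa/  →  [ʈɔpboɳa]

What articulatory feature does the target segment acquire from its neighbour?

Underlying /d/ is realised as [ɢ] next to /q/; /q/ itself does not change.
/d/ is alveolar while /q/ is uvular; the output [ɢ] is uvular, matching the trigger — so the feature that spreads is place.
The other alternating forms pattern the same way: /b/ → [ɟ] before /c/ (bilabial → palatal, matching palatal); /t/ → [p] before /b/ (alveolar → bilabial, matching bilabial) — only place changes, and always toward the following segment.

place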